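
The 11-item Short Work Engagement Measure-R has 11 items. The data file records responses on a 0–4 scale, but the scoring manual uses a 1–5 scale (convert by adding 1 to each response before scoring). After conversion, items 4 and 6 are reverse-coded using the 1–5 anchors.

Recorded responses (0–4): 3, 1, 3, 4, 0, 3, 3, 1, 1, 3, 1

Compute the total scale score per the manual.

Convert to 1–5: 4, 2, 4, 5, 1, 4, 4, 2, 2, 4, 2
Reverse-coded (on a 1–5 scale, reversed = 6 − raw):
  item 4: 6 − 5 = 1
  item 6: 6 − 4 = 2
Scored: 4, 2, 4, 1, 1, 2, 4, 2, 2, 4, 2
Total = 28

28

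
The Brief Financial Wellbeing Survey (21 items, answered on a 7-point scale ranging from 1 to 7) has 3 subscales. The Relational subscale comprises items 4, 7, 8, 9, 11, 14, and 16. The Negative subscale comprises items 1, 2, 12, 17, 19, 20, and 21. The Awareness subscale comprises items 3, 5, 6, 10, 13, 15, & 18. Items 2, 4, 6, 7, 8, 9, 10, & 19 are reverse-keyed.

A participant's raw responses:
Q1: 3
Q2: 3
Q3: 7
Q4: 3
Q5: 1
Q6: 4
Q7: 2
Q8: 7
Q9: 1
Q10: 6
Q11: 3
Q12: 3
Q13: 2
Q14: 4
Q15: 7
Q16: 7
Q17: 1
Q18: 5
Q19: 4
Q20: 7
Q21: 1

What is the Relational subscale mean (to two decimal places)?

4.71

Relational items: 4, 7, 8, 9, 11, 14, 16.
Of these, items 4, 7, 8, & 9 are reverse-keyed; reverse-coded value = 8 − response.
  item 4: 8 − 3 = 5
  item 7: 8 − 2 = 6
  item 8: 8 − 7 = 1
  item 9: 8 − 1 = 7
  item 11: 3
  item 14: 4
  item 16: 7
Sum = 5 + 6 + 1 + 7 + 3 + 4 + 7 = 33
Mean = 33 / 7 = 4.71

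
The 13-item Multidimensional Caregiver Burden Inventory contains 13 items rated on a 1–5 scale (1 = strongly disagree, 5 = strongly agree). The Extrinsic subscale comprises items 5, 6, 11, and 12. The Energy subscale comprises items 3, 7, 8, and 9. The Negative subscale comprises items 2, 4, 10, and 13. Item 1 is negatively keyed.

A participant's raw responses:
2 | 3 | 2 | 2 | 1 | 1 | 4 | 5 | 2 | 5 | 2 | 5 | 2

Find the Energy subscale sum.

Energy items: 3, 7, 8, 9.
  item 3: 2
  item 7: 4
  item 8: 5
  item 9: 2
Sum = 2 + 4 + 5 + 2 = 13

13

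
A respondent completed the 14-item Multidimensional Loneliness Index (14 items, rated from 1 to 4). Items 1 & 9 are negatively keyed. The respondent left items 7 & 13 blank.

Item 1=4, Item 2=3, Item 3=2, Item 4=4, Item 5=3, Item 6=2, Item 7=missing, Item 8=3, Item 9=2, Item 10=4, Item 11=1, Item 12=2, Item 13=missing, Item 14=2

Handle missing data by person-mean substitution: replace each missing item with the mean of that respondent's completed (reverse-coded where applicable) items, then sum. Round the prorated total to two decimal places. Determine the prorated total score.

35.00

Reverse-coded (on a 1–4 scale, reversed = 5 − raw):
  item 1: 5 − 4 = 1
  item 9: 5 − 2 = 3
Completed scored items (12 of 14): 1, 3, 2, 4, 3, 2, 3, 3, 4, 1, 2, 2; sum = 30.
Person mean = 30 / 12 ≈ 2.5000
Prorated total = (30 / 12) × 14 = 35.00 (to 2 dp)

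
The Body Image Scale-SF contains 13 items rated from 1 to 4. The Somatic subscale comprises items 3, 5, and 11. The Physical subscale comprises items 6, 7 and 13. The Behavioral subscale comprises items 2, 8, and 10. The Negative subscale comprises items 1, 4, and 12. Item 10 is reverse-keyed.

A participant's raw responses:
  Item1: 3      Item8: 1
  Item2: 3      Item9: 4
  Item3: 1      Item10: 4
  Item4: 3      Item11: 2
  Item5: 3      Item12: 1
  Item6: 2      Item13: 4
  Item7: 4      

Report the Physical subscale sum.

Physical items: 6, 7, 13.
  item 6: 2
  item 7: 4
  item 13: 4
Sum = 2 + 4 + 4 = 10

10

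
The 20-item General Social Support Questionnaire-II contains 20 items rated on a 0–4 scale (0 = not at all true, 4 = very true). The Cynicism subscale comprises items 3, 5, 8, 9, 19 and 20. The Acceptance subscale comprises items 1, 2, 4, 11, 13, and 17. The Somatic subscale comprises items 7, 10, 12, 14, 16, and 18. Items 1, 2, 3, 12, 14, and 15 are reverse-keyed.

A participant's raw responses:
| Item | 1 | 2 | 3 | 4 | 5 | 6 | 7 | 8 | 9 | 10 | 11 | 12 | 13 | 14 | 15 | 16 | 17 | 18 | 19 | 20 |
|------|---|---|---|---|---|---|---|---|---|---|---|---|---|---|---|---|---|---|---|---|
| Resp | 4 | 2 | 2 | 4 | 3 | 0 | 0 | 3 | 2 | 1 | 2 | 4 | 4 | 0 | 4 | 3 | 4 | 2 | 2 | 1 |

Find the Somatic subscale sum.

10

Somatic items: 7, 10, 12, 14, 16, 18.
Of these, items 12 & 14 are reverse-keyed; reversed = (0+4) − raw = 4 − raw.
  item 7: 0
  item 10: 1
  item 12: 4 − 4 = 0
  item 14: 4 − 0 = 4
  item 16: 3
  item 18: 2
Sum = 0 + 1 + 0 + 4 + 3 + 2 = 10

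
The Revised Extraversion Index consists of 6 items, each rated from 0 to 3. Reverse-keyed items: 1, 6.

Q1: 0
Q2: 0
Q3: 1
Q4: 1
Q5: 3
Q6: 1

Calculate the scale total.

Raw sum = 6. Reverse-keyed items: 1, 6; their raw sum = 1.
Each reversal replaces raw with 3 − raw, changing the total by 3 − 2·raw per item.
Total = 6 + 2·3 − 2·1 = 6 + 6 − 2 = 10

10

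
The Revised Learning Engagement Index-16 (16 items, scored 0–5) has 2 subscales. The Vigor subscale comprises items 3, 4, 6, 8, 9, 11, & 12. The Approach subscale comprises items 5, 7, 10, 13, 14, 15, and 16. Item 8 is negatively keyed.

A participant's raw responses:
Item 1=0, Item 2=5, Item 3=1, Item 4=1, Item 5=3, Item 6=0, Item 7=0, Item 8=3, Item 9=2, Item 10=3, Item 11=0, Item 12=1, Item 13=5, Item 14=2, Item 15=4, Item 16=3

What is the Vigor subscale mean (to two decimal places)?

1.00

Vigor items: 3, 4, 6, 8, 9, 11, 12.
Of these, item 8 is negatively keyed; on a 0–5 scale, reversed = 5 − raw.
  item 3: 1
  item 4: 1
  item 6: 0
  item 8: 5 − 3 = 2
  item 9: 2
  item 11: 0
  item 12: 1
Sum = 1 + 1 + 0 + 2 + 2 + 0 + 1 = 7
Mean = 7 / 7 = 1.00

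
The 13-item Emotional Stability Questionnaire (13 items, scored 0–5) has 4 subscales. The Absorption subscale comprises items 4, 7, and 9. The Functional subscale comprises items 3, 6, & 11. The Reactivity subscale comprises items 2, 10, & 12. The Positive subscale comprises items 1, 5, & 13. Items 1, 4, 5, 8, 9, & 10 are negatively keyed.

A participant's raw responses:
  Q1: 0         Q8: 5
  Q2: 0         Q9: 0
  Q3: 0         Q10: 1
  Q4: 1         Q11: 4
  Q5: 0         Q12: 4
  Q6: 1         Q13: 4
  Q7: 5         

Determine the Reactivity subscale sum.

Reactivity items: 2, 10, 12.
Of these, item 10 is negatively keyed; reversed = (0+5) − raw = 5 − raw.
  item 2: 0
  item 10: 5 − 1 = 4
  item 12: 4
Sum = 0 + 4 + 4 = 8

8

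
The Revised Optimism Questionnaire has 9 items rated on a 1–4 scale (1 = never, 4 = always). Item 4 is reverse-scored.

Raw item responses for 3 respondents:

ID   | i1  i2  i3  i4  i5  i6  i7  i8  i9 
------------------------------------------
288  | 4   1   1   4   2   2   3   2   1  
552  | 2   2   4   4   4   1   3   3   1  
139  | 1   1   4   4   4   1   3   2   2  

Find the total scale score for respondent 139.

19

Respondent 139 raw: 1, 1, 4, 4, 4, 1, 3, 2, 2.
Reverse-coded (reversed = (1+4) − raw = 5 − raw):
  item 1: 1
  item 2: 1
  item 3: 4
  item 4: 5 − 4 = 1
  item 5: 4
  item 6: 1
  item 7: 3
  item 8: 2
  item 9: 2
Sum = 1 + 1 + 4 + 1 + 4 + 1 + 3 + 2 + 2 = 19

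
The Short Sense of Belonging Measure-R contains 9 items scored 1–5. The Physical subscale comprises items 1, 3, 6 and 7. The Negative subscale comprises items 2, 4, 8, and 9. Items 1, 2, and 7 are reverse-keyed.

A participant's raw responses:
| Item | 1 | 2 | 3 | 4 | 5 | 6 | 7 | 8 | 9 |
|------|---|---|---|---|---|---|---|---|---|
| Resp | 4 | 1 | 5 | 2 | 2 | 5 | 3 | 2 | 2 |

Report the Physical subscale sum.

15

Physical items: 1, 3, 6, 7.
Of these, items 1 & 7 are reverse-keyed; on a 1–5 scale, reversed = 6 − raw.
  item 1: 6 − 4 = 2
  item 3: 5
  item 6: 5
  item 7: 6 − 3 = 3
Sum = 2 + 5 + 5 + 3 = 15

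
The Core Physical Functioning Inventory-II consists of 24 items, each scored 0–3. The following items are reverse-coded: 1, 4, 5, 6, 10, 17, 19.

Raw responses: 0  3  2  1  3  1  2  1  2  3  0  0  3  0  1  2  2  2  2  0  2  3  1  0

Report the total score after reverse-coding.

33

Apply reverse scoring (reverse-coded value = 3 − response):
  item 1: 3 − 0 = 3
  item 4: 3 − 1 = 2
  item 5: 3 − 3 = 0
  item 6: 3 − 1 = 2
  item 10: 3 − 3 = 0
  item 17: 3 − 2 = 1
  item 19: 3 − 2 = 1
Scored items: 3, 3, 2, 2, 0, 2, 2, 1, 2, 0, 0, 0, 3, 0, 1, 2, 1, 2, 1, 0, 2, 3, 1, 0
Total = 3 + 3 + 2 + 2 + 0 + 2 + 2 + 1 + 2 + 0 + 0 + 0 + 3 + 0 + 1 + 2 + 1 + 2 + 1 + 0 + 2 + 3 + 1 + 0 = 33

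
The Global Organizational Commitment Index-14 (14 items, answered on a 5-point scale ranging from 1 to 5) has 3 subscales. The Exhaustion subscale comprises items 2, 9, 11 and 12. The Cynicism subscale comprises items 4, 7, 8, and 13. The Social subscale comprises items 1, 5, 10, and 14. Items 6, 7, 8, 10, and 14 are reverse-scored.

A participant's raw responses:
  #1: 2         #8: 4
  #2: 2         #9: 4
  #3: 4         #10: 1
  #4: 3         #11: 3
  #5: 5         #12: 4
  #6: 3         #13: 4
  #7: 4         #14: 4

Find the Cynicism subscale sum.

Cynicism items: 4, 7, 8, 13.
Of these, items 7 & 8 are reverse-scored; reverse-coded value = 6 − response.
  item 4: 3
  item 7: 6 − 4 = 2
  item 8: 6 − 4 = 2
  item 13: 4
Sum = 3 + 2 + 2 + 4 = 11

11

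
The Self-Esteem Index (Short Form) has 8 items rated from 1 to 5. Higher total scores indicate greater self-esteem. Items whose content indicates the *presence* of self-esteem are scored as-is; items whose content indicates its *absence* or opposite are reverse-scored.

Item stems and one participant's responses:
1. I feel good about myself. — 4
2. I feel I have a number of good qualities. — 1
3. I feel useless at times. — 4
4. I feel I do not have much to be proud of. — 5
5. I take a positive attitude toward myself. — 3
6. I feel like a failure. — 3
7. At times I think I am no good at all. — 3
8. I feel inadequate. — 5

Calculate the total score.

18

Items 3, 4, 6, 7, 8 describe the absence/opposite of self-esteem → reverse-score.
on a 1–5 scale, reversed = 6 − raw.
  item 1: 4
  item 2: 1
  item 3: 6 − 4 = 2
  item 4: 6 − 5 = 1
  item 5: 3
  item 6: 6 − 3 = 3
  item 7: 6 − 3 = 3
  item 8: 6 − 5 = 1
Total = 4 + 1 + 2 + 1 + 3 + 3 + 3 + 1 = 18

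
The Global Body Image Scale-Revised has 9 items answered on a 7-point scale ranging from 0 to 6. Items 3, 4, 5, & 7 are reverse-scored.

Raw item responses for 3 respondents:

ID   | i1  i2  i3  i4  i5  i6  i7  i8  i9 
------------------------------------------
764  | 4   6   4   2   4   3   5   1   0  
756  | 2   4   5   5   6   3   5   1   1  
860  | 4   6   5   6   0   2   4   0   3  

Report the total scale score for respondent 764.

23

Respondent 764 raw: 4, 6, 4, 2, 4, 3, 5, 1, 0.
Reverse-coded (reverse-coded value = 6 − response):
  item 1: 4
  item 2: 6
  item 3: 6 − 4 = 2
  item 4: 6 − 2 = 4
  item 5: 6 − 4 = 2
  item 6: 3
  item 7: 6 − 5 = 1
  item 8: 1
  item 9: 0
Sum = 4 + 6 + 2 + 4 + 2 + 3 + 1 + 1 + 0 = 23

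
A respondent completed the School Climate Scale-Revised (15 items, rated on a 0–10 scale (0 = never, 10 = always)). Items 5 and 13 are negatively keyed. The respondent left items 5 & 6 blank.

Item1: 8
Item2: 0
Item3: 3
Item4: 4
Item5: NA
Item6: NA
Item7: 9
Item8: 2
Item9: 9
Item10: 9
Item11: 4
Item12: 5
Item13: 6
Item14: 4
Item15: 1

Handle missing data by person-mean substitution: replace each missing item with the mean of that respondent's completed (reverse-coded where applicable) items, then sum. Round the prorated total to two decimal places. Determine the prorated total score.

71.54

Reverse-coded (on a 0–10 scale, reversed = 10 − raw):
  item 13: 10 − 6 = 4
Completed scored items (13 of 15): 8, 0, 3, 4, 9, 2, 9, 9, 4, 5, 4, 4, 1; sum = 62.
Person mean = 62 / 13 ≈ 4.7692
Prorated total = (62 / 13) × 15 = 71.54 (to 2 dp)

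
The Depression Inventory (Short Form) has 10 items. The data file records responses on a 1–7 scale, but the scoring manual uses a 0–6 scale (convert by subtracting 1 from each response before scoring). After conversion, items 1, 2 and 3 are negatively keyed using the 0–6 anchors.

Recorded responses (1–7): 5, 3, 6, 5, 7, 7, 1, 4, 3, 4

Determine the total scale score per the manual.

Convert to 0–6: 4, 2, 5, 4, 6, 6, 0, 3, 2, 3
Reverse-coded (reversed = (0+6) − raw = 6 − raw):
  item 1: 6 − 4 = 2
  item 2: 6 − 2 = 4
  item 3: 6 − 5 = 1
Scored: 2, 4, 1, 4, 6, 6, 0, 3, 2, 3
Total = 31

31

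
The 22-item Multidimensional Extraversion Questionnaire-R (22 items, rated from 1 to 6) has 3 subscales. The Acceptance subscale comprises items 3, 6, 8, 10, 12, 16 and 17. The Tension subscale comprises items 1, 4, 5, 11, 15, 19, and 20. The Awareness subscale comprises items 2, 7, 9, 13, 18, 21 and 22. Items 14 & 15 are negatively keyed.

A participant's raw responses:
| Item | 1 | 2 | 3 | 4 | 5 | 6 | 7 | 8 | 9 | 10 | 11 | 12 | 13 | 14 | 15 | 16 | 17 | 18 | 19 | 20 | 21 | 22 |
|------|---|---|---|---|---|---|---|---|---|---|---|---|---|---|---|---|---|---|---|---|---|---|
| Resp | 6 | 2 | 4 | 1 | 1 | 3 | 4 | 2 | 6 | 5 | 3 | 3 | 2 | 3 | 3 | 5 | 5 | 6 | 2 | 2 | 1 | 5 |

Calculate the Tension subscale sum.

19

Tension items: 1, 4, 5, 11, 15, 19, 20.
Of these, item 15 is negatively keyed; on a 1–6 scale, reversed = 7 − raw.
  item 1: 6
  item 4: 1
  item 5: 1
  item 11: 3
  item 15: 7 − 3 = 4
  item 19: 2
  item 20: 2
Sum = 6 + 1 + 1 + 3 + 4 + 2 + 2 = 19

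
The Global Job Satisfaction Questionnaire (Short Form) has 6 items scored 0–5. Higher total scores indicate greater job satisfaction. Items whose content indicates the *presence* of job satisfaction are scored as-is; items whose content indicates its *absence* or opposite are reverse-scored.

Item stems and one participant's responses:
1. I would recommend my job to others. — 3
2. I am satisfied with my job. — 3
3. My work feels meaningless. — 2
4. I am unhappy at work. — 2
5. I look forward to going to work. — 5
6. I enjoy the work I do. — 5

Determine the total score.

22

Items 3, 4 describe the absence/opposite of job satisfaction → reverse-score.
reverse-coded value = 5 − response.
  item 1: 3
  item 2: 3
  item 3: 5 − 2 = 3
  item 4: 5 − 2 = 3
  item 5: 5
  item 6: 5
Total = 3 + 3 + 3 + 3 + 5 + 5 = 22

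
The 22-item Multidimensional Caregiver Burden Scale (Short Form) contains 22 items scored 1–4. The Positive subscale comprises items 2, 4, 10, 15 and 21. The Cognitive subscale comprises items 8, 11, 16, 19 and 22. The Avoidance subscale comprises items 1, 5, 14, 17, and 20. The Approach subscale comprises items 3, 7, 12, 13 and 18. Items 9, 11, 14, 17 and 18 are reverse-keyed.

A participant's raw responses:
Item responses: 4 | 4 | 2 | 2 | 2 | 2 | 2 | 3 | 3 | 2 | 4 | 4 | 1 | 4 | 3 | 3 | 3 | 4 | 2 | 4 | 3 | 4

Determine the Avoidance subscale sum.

Avoidance items: 1, 5, 14, 17, 20.
Of these, items 14 and 17 are reverse-keyed; on a 1–4 scale, reversed = 5 − raw.
  item 1: 4
  item 5: 2
  item 14: 5 − 4 = 1
  item 17: 5 − 3 = 2
  item 20: 4
Sum = 4 + 2 + 1 + 2 + 4 = 13

13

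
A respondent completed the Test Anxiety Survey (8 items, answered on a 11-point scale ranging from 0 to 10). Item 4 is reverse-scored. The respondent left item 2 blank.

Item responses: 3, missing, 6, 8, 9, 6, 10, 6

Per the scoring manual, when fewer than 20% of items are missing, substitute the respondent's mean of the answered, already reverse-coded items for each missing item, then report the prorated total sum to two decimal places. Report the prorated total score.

48.00

Reverse-coded (reversed = (0+10) − raw = 10 − raw):
  item 4: 10 − 8 = 2
Completed scored items (7 of 8): 3, 6, 2, 9, 6, 10, 6; sum = 42.
Person mean = 42 / 7 ≈ 6.0000
Prorated total = (42 / 7) × 8 = 48.00 (to 2 dp)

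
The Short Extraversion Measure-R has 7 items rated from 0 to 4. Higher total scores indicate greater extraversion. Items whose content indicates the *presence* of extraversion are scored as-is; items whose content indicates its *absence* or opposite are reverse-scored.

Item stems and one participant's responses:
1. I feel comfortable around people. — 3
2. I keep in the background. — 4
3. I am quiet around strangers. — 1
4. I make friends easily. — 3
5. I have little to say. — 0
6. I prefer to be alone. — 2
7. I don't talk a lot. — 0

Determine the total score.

19

Items 2, 3, 5, 6, 7 describe the absence/opposite of extraversion → reverse-score.
reverse-coded value = 4 − response.
  item 1: 3
  item 2: 4 − 4 = 0
  item 3: 4 − 1 = 3
  item 4: 3
  item 5: 4 − 0 = 4
  item 6: 4 − 2 = 2
  item 7: 4 − 0 = 4
Total = 3 + 0 + 3 + 3 + 4 + 2 + 4 = 19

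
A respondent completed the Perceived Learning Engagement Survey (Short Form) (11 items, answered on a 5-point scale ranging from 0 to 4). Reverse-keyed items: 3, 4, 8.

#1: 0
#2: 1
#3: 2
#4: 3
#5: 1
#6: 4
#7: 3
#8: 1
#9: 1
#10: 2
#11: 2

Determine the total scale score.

20

Raw sum = 20. Reverse-keyed items: 3, 4, 8; their raw sum = 6.
Each reversal replaces raw with 4 − raw, changing the total by 4 − 2·raw per item.
Total = 20 + 3·4 − 2·6 = 20 + 12 − 12 = 20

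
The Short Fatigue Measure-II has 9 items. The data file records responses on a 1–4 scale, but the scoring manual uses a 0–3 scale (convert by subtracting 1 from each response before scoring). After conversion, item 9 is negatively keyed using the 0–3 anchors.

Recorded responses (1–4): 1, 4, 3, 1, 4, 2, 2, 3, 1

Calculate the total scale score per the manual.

Convert to 0–3: 0, 3, 2, 0, 3, 1, 1, 2, 0
Reverse-coded (reversed = (0+3) − raw = 3 − raw):
  item 9: 3 − 0 = 3
Scored: 0, 3, 2, 0, 3, 1, 1, 2, 3
Total = 15

15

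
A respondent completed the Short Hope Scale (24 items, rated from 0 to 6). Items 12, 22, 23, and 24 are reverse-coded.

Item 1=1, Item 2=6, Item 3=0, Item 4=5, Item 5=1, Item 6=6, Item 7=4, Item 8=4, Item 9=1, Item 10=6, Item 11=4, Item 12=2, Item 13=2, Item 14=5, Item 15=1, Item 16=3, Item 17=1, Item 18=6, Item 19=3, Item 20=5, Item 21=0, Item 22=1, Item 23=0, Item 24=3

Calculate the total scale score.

Apply reverse scoring (reversed = (0+6) − raw = 6 − raw):
  item 12: 6 − 2 = 4
  item 22: 6 − 1 = 5
  item 23: 6 − 0 = 6
  item 24: 6 − 3 = 3
Scored responses: 1, 6, 0, 5, 1, 6, 4, 4, 1, 6, 4, 4, 2, 5, 1, 3, 1, 6, 3, 5, 0, 5, 6, 3
Total = 1 + 6 + 0 + 5 + 1 + 6 + 4 + 4 + 1 + 6 + 4 + 4 + 2 + 5 + 1 + 3 + 1 + 6 + 3 + 5 + 0 + 5 + 6 + 3 = 82

82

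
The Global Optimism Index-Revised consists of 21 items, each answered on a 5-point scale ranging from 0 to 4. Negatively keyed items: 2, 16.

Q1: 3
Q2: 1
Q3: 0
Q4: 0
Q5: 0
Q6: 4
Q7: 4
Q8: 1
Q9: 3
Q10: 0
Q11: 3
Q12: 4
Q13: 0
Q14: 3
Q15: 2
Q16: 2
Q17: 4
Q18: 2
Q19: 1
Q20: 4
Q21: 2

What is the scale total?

Raw sum = 43. Negatively keyed items: 2, 16; their raw sum = 3.
Each reversal replaces raw with 4 − raw, changing the total by 4 − 2·raw per item.
Total = 43 + 2·4 − 2·3 = 43 + 8 − 6 = 45

45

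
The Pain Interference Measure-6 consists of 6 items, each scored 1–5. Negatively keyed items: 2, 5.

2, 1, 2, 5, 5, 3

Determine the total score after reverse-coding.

18

Reverse-coded items (reverse-coded value = 6 − response):
  item 2: 6 − 1 = 5
  item 5: 6 − 5 = 1
After reverse-coding: 2, 5, 2, 5, 1, 3
Total = 2 + 5 + 2 + 5 + 1 + 3 = 18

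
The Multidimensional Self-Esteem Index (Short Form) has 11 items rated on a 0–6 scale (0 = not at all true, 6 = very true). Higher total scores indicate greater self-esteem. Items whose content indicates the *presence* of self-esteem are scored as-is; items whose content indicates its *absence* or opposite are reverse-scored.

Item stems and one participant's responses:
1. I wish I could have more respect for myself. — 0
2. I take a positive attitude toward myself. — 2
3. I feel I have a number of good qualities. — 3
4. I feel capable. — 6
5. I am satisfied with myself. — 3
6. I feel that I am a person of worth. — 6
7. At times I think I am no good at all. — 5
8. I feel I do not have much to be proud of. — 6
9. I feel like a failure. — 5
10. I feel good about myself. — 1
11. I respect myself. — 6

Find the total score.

35

Items 1, 7, 8, 9 describe the absence/opposite of self-esteem → reverse-score.
reversed = (0+6) − raw = 6 − raw.
  item 1: 6 − 0 = 6
  item 2: 2
  item 3: 3
  item 4: 6
  item 5: 3
  item 6: 6
  item 7: 6 − 5 = 1
  item 8: 6 − 6 = 0
  item 9: 6 − 5 = 1
  item 10: 1
  item 11: 6
Total = 6 + 2 + 3 + 6 + 3 + 6 + 1 + 0 + 1 + 1 + 6 = 35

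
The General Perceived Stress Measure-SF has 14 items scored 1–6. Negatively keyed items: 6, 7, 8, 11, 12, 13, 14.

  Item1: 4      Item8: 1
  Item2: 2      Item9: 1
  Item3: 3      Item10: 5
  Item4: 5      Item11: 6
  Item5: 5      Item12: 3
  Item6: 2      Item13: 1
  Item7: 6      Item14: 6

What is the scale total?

49

Reversing items 6, 7, 8, 11, 12, 13 and 14 with 7 − raw:
Total = 4 + 2 + 3 + 5 + 5 + (7−2) + (7−6) + (7−1) + 1 + 5 + (7−6) + (7−3) + (7−1) + (7−6)
      = 4 + 2 + 3 + 5 + 5 + 5 + 1 + 6 + 1 + 5 + 1 + 4 + 6 + 1 = 49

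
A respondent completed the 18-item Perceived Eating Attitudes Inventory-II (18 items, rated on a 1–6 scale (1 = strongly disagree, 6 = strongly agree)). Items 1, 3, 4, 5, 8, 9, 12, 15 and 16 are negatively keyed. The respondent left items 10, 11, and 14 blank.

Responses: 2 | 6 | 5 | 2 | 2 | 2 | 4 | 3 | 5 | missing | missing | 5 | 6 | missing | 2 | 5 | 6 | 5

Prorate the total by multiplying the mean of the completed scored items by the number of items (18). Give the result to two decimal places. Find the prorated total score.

Reverse-coded (on a 1–6 scale, reversed = 7 − raw):
  item 1: 7 − 2 = 5
  item 3: 7 − 5 = 2
  item 4: 7 − 2 = 5
  item 5: 7 − 2 = 5
  item 8: 7 − 3 = 4
  item 9: 7 − 5 = 2
  item 12: 7 − 5 = 2
  item 15: 7 − 2 = 5
  item 16: 7 − 5 = 2
Completed scored items (15 of 18): 5, 6, 2, 5, 5, 2, 4, 4, 2, 2, 6, 5, 2, 6, 5; sum = 61.
Person mean = 61 / 15 ≈ 4.0667
Prorated total = (61 / 15) × 18 = 73.20 (to 2 dp)

73.20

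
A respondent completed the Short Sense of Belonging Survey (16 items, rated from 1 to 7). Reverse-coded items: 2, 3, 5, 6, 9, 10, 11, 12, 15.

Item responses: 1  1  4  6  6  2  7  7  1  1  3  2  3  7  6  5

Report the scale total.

82

Apply reverse scoring (reversed = (1+7) − raw = 8 − raw):
  item 2: 8 − 1 = 7
  item 3: 8 − 4 = 4
  item 5: 8 − 6 = 2
  item 6: 8 − 2 = 6
  item 9: 8 − 1 = 7
  item 10: 8 − 1 = 7
  item 11: 8 − 3 = 5
  item 12: 8 − 2 = 6
  item 15: 8 − 6 = 2
After reverse-coding: 1, 7, 4, 6, 2, 6, 7, 7, 7, 7, 5, 6, 3, 7, 2, 5
Total = 1 + 7 + 4 + 6 + 2 + 6 + 7 + 7 + 7 + 7 + 5 + 6 + 3 + 7 + 2 + 5 = 82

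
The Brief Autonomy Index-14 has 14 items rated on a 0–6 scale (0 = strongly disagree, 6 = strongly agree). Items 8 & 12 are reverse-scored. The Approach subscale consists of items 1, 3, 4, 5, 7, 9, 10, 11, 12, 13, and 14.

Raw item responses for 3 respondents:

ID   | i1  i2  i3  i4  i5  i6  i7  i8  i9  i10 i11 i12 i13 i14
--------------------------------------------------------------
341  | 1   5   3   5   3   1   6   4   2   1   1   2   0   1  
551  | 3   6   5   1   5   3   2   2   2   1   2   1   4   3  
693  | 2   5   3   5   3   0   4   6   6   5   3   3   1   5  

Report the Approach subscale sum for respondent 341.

27

Respondent 341 raw: 1, 5, 3, 5, 3, 1, 6, 4, 2, 1, 1, 2, 0, 1.
Approach items: 1, 3, 4, 5, 7, 9, 10, 11, 12, 13, 14.
Reverse-coded (reverse-coded value = 6 − response):
  item 1: 1
  item 3: 3
  item 4: 5
  item 5: 3
  item 7: 6
  item 9: 2
  item 10: 1
  item 11: 1
  item 12: 6 − 2 = 4
  item 13: 0
  item 14: 1
Sum = 1 + 3 + 5 + 3 + 6 + 2 + 1 + 1 + 4 + 0 + 1 = 27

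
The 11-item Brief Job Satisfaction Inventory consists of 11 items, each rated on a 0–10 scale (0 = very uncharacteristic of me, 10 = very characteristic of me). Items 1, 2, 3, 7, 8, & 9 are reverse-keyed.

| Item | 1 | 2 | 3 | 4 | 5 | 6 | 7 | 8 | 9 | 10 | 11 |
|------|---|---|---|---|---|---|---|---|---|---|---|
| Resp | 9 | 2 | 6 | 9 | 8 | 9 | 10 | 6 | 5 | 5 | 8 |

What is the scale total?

61

Reverse-keyed items use 10 − raw:
  item 1: 10 − 9 = 1
  item 2: 10 − 2 = 8
  item 3: 10 − 6 = 4
  item 7: 10 − 10 = 0
  item 8: 10 − 6 = 4
  item 9: 10 − 5 = 5
Scored items: 1, 8, 4, 9, 8, 9, 0, 4, 5, 5, 8
Total = 1 + 8 + 4 + 9 + 8 + 9 + 0 + 4 + 5 + 5 + 8 = 61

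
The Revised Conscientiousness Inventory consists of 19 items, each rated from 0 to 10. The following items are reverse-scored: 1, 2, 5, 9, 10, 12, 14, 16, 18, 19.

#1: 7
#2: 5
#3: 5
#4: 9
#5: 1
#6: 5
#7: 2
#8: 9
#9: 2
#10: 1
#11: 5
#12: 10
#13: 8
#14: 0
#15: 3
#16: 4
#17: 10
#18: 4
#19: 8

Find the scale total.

Reverse-coded items (on a 0–10 scale, reversed = 10 − raw):
  item 1: 10 − 7 = 3
  item 2: 10 − 5 = 5
  item 5: 10 − 1 = 9
  item 9: 10 − 2 = 8
  item 10: 10 − 1 = 9
  item 12: 10 − 10 = 0
  item 14: 10 − 0 = 10
  item 16: 10 − 4 = 6
  item 18: 10 − 4 = 6
  item 19: 10 − 8 = 2
Scored responses: 3, 5, 5, 9, 9, 5, 2, 9, 8, 9, 5, 0, 8, 10, 3, 6, 10, 6, 2
Total = 3 + 5 + 5 + 9 + 9 + 5 + 2 + 9 + 8 + 9 + 5 + 0 + 8 + 10 + 3 + 6 + 10 + 6 + 2 = 114

114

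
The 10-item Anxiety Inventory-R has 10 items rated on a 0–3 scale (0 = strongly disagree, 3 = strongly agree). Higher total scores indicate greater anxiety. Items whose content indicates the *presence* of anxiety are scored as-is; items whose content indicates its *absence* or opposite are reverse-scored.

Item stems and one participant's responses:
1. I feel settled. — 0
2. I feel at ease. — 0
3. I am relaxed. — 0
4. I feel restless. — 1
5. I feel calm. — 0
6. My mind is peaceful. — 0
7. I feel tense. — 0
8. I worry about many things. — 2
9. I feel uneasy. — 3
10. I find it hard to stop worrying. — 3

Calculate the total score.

24

Items 1, 2, 3, 5, 6 describe the absence/opposite of anxiety → reverse-score.
reverse-coded value = 3 − response.
  item 1: 3 − 0 = 3
  item 2: 3 − 0 = 3
  item 3: 3 − 0 = 3
  item 4: 1
  item 5: 3 − 0 = 3
  item 6: 3 − 0 = 3
  item 7: 0
  item 8: 2
  item 9: 3
  item 10: 3
Total = 3 + 3 + 3 + 1 + 3 + 3 + 0 + 2 + 3 + 3 = 24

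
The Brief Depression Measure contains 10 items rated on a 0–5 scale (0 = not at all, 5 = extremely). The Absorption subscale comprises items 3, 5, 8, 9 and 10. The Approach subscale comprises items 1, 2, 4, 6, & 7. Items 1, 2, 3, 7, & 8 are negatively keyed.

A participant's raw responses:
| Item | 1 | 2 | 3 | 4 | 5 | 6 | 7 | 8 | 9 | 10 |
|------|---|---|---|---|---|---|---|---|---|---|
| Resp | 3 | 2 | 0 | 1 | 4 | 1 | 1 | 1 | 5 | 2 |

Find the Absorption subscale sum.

Absorption items: 3, 5, 8, 9, 10.
Of these, items 3 & 8 are negatively keyed; reverse-coded value = 5 − response.
  item 3: 5 − 0 = 5
  item 5: 4
  item 8: 5 − 1 = 4
  item 9: 5
  item 10: 2
Sum = 5 + 4 + 4 + 5 + 2 = 20

20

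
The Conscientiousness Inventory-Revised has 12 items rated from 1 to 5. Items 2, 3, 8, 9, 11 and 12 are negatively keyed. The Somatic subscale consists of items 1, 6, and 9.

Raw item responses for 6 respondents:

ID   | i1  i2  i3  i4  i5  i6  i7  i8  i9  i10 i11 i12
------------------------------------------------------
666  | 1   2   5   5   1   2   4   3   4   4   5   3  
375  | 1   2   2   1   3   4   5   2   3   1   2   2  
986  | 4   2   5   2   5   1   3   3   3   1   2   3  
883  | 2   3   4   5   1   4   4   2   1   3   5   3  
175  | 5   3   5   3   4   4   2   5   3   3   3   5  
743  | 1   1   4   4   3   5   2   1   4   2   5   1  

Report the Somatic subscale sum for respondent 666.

Respondent 666 raw: 1, 2, 5, 5, 1, 2, 4, 3, 4, 4, 5, 3.
Somatic items: 1, 6, 9.
Reverse-coded (on a 1–5 scale, reversed = 6 − raw):
  item 1: 1
  item 6: 2
  item 9: 6 − 4 = 2
Sum = 1 + 2 + 2 = 5

5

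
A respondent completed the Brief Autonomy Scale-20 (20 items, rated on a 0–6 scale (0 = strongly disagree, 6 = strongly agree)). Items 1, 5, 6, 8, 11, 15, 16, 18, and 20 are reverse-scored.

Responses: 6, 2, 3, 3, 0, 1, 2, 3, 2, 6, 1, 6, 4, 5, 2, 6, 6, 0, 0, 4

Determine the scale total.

70

Reversing items 1, 5, 6, 8, 11, 15, 16, 18 and 20 with 6 − raw:
Total = (6−6) + 2 + 3 + 3 + (6−0) + (6−1) + 2 + (6−3) + 2 + 6 + (6−1) + 6 + 4 + 5 + (6−2) + (6−6) + 6 + (6−0) + 0 + (6−4)
      = 0 + 2 + 3 + 3 + 6 + 5 + 2 + 3 + 2 + 6 + 5 + 6 + 4 + 5 + 4 + 0 + 6 + 6 + 0 + 2 = 70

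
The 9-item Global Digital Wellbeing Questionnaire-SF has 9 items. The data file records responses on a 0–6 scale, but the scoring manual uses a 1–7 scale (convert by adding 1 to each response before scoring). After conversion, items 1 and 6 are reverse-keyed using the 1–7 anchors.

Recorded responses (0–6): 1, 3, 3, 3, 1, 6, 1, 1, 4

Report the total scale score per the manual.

30

Convert to 1–7: 2, 4, 4, 4, 2, 7, 2, 2, 5
Reverse-coded (reverse-coded value = 8 − response):
  item 1: 8 − 2 = 6
  item 6: 8 − 7 = 1
Scored: 6, 4, 4, 4, 2, 1, 2, 2, 5
Total = 30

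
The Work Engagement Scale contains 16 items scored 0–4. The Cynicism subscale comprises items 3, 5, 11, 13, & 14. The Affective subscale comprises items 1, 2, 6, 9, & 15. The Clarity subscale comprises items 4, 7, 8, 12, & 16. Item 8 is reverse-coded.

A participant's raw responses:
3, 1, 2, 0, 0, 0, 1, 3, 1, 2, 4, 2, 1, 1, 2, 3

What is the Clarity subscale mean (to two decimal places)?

Clarity items: 4, 7, 8, 12, 16.
Of these, item 8 is reverse-coded; reverse-coded value = 4 − response.
  item 4: 0
  item 7: 1
  item 8: 4 − 3 = 1
  item 12: 2
  item 16: 3
Sum = 0 + 1 + 1 + 2 + 3 = 7
Mean = 7 / 5 = 1.40

1.40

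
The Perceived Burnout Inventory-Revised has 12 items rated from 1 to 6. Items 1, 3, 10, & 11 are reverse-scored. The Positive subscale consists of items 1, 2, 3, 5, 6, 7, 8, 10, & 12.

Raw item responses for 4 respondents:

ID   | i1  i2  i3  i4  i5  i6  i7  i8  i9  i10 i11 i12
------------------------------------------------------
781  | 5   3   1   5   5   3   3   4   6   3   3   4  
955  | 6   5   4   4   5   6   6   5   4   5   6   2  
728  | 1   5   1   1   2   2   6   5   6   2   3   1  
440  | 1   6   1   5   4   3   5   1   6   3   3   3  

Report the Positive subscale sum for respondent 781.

Respondent 781 raw: 5, 3, 1, 5, 5, 3, 3, 4, 6, 3, 3, 4.
Positive items: 1, 2, 3, 5, 6, 7, 8, 10, 12.
Reverse-coded (on a 1–6 scale, reversed = 7 − raw):
  item 1: 7 − 5 = 2
  item 2: 3
  item 3: 7 − 1 = 6
  item 5: 5
  item 6: 3
  item 7: 3
  item 8: 4
  item 10: 7 − 3 = 4
  item 12: 4
Sum = 2 + 3 + 6 + 5 + 3 + 3 + 4 + 4 + 4 = 34

34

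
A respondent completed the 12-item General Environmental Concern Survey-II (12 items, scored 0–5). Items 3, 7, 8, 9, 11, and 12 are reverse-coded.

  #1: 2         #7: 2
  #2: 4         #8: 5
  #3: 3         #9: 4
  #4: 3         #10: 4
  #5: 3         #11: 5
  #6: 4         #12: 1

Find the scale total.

30

Raw sum = 40. Reverse-coded items: 3, 7, 8, 9, 11, 12; their raw sum = 20.
Each reversal replaces raw with 5 − raw, changing the total by 5 − 2·raw per item.
Total = 40 + 6·5 − 2·20 = 40 + 30 − 40 = 30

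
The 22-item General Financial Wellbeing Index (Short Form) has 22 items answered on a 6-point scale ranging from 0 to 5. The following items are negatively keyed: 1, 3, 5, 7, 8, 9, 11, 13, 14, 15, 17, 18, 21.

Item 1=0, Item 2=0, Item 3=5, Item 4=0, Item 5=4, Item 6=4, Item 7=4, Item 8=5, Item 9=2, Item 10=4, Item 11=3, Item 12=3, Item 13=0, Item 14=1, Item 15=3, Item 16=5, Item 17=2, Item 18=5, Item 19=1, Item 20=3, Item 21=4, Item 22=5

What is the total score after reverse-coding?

52

Raw sum = 63. Negatively keyed items: 1, 3, 5, 7, 8, 9, 11, 13, 14, 15, 17, 18, 21; their raw sum = 38.
Each reversal replaces raw with 5 − raw, changing the total by 5 − 2·raw per item.
Total = 63 + 13·5 − 2·38 = 63 + 65 − 76 = 52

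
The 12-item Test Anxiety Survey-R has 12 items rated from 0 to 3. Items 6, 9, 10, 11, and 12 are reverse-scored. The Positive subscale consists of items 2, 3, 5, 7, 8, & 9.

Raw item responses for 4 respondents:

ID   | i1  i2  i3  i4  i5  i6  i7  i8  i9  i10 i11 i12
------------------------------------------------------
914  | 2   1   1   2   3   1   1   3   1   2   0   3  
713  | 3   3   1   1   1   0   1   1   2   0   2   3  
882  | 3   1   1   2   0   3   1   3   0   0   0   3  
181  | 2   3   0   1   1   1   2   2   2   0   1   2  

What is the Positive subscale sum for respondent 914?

11

Respondent 914 raw: 2, 1, 1, 2, 3, 1, 1, 3, 1, 2, 0, 3.
Positive items: 2, 3, 5, 7, 8, 9.
Reverse-coded (reversed = (0+3) − raw = 3 − raw):
  item 2: 1
  item 3: 1
  item 5: 3
  item 7: 1
  item 8: 3
  item 9: 3 − 1 = 2
Sum = 1 + 1 + 3 + 1 + 3 + 2 = 11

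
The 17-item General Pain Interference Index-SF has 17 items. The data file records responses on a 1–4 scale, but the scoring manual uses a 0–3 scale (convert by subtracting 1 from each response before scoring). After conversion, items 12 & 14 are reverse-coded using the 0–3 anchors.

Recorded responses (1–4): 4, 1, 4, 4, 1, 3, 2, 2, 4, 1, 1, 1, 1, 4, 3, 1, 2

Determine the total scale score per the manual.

Convert to 0–3: 3, 0, 3, 3, 0, 2, 1, 1, 3, 0, 0, 0, 0, 3, 2, 0, 1
Reverse-coded (on a 0–3 scale, reversed = 3 − raw):
  item 12: 3 − 0 = 3
  item 14: 3 − 3 = 0
Scored: 3, 0, 3, 3, 0, 2, 1, 1, 3, 0, 0, 3, 0, 0, 2, 0, 1
Total = 22

22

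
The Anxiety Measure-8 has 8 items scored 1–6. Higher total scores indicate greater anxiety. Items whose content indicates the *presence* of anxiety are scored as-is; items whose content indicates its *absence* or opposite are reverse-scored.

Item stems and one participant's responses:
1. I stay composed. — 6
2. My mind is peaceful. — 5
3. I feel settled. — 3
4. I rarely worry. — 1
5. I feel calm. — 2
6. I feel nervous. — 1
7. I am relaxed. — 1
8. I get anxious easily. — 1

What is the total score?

Items 1, 2, 3, 4, 5, 7 describe the absence/opposite of anxiety → reverse-score.
on a 1–6 scale, reversed = 7 − raw.
  item 1: 7 − 6 = 1
  item 2: 7 − 5 = 2
  item 3: 7 − 3 = 4
  item 4: 7 − 1 = 6
  item 5: 7 − 2 = 5
  item 6: 1
  item 7: 7 − 1 = 6
  item 8: 1
Total = 1 + 2 + 4 + 6 + 5 + 1 + 6 + 1 = 26

26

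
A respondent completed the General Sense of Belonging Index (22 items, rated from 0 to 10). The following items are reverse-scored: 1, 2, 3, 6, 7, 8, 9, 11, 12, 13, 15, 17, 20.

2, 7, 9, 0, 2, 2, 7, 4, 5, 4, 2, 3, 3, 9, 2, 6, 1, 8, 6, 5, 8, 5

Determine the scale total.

126

Raw sum = 100. Reverse-scored items: 1, 2, 3, 6, 7, 8, 9, 11, 12, 13, 15, 17, 20; their raw sum = 52.
Each reversal replaces raw with 10 − raw, changing the total by 10 − 2·raw per item.
Total = 100 + 13·10 − 2·52 = 100 + 130 − 104 = 126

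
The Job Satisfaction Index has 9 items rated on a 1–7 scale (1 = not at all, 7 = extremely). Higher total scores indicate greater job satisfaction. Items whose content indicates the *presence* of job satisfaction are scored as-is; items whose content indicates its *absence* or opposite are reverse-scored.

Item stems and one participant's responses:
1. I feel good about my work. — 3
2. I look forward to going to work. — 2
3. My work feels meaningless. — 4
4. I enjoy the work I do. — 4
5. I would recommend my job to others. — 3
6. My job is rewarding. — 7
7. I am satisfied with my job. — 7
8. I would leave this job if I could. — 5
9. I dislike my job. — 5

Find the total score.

Items 3, 8, 9 describe the absence/opposite of job satisfaction → reverse-score.
on a 1–7 scale, reversed = 8 − raw.
  item 1: 3
  item 2: 2
  item 3: 8 − 4 = 4
  item 4: 4
  item 5: 3
  item 6: 7
  item 7: 7
  item 8: 8 − 5 = 3
  item 9: 8 − 5 = 3
Total = 3 + 2 + 4 + 4 + 3 + 7 + 7 + 3 + 3 = 36

36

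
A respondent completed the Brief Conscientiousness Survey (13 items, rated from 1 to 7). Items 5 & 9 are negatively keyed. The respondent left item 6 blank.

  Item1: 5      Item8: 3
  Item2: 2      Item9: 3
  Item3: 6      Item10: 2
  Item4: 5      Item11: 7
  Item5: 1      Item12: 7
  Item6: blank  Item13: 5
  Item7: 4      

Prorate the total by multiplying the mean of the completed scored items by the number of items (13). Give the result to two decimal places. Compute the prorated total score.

62.83

Reverse-coded (reversed = (1+7) − raw = 8 − raw):
  item 5: 8 − 1 = 7
  item 9: 8 − 3 = 5
Completed scored items (12 of 13): 5, 2, 6, 5, 7, 4, 3, 5, 2, 7, 7, 5; sum = 58.
Person mean = 58 / 12 ≈ 4.8333
Prorated total = (58 / 12) × 13 = 62.83 (to 2 dp)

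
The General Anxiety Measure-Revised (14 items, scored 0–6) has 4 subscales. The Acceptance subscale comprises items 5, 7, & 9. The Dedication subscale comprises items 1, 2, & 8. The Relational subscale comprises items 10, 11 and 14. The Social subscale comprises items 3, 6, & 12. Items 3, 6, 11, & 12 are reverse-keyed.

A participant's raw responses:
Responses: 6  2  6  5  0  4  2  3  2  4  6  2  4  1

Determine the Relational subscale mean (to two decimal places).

1.67

Relational items: 10, 11, 14.
Of these, item 11 is reverse-keyed; reversed = (0+6) − raw = 6 − raw.
  item 10: 4
  item 11: 6 − 6 = 0
  item 14: 1
Sum = 4 + 0 + 1 = 5
Mean = 5 / 3 = 1.67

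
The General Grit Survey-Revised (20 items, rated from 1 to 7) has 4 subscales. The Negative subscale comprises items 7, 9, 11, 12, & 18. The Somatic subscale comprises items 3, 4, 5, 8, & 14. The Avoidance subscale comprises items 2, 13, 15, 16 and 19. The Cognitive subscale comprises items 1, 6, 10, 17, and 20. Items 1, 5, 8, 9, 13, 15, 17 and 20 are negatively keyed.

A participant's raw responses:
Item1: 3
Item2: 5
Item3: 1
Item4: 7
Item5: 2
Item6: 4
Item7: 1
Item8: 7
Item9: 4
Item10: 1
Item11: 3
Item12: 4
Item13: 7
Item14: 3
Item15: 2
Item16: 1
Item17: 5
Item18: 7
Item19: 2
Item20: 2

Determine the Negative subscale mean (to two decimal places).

3.80

Negative items: 7, 9, 11, 12, 18.
Of these, item 9 is negatively keyed; reversed = (1+7) − raw = 8 − raw.
  item 7: 1
  item 9: 8 − 4 = 4
  item 11: 3
  item 12: 4
  item 18: 7
Sum = 1 + 4 + 3 + 4 + 7 = 19
Mean = 19 / 5 = 3.80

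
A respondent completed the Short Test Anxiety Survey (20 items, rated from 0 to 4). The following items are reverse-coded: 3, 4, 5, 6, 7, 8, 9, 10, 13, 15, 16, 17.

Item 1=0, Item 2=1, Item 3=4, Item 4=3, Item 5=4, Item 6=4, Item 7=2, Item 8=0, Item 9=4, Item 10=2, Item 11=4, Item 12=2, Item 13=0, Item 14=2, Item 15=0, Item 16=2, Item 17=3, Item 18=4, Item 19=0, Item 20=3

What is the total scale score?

36

Reverse-coded items use 4 − raw:
  item 3: 4 − 4 = 0
  item 4: 4 − 3 = 1
  item 5: 4 − 4 = 0
  item 6: 4 − 4 = 0
  item 7: 4 − 2 = 2
  item 8: 4 − 0 = 4
  item 9: 4 − 4 = 0
  item 10: 4 − 2 = 2
  item 13: 4 − 0 = 4
  item 15: 4 − 0 = 4
  item 16: 4 − 2 = 2
  item 17: 4 − 3 = 1
After reverse-coding: 0, 1, 0, 1, 0, 0, 2, 4, 0, 2, 4, 2, 4, 2, 4, 2, 1, 4, 0, 3
Total = 0 + 1 + 0 + 1 + 0 + 0 + 2 + 4 + 0 + 2 + 4 + 2 + 4 + 2 + 4 + 2 + 1 + 4 + 0 + 3 = 36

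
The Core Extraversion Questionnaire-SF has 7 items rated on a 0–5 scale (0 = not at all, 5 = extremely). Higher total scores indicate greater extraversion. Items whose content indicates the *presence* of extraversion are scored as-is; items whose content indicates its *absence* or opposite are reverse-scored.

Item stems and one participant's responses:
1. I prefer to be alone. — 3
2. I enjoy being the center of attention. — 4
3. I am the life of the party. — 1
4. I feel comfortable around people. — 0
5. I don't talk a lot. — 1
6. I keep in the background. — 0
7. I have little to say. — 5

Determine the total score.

16

Items 1, 5, 6, 7 describe the absence/opposite of extraversion → reverse-score.
reverse-coded value = 5 − response.
  item 1: 5 − 3 = 2
  item 2: 4
  item 3: 1
  item 4: 0
  item 5: 5 − 1 = 4
  item 6: 5 − 0 = 5
  item 7: 5 − 5 = 0
Total = 2 + 4 + 1 + 0 + 4 + 5 + 0 = 16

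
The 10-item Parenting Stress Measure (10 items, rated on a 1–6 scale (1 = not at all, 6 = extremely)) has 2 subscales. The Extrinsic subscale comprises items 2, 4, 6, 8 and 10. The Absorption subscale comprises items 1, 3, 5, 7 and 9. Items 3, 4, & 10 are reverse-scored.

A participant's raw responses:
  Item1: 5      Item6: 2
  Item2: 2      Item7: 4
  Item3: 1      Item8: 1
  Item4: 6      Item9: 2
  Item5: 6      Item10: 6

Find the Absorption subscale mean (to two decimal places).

4.60

Absorption items: 1, 3, 5, 7, 9.
Of these, item 3 is reverse-scored; on a 1–6 scale, reversed = 7 − raw.
  item 1: 5
  item 3: 7 − 1 = 6
  item 5: 6
  item 7: 4
  item 9: 2
Sum = 5 + 6 + 6 + 4 + 2 = 23
Mean = 23 / 5 = 4.60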